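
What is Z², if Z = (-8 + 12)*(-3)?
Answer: 144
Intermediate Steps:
Z = -12 (Z = 4*(-3) = -12)
Z² = (-12)² = 144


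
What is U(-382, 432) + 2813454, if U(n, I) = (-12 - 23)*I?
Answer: 2798334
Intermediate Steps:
U(n, I) = -35*I
U(-382, 432) + 2813454 = -35*432 + 2813454 = -15120 + 2813454 = 2798334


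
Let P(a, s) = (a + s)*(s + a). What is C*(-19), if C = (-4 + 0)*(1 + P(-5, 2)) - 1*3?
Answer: 817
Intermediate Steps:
P(a, s) = (a + s)² (P(a, s) = (a + s)*(a + s) = (a + s)²)
C = -43 (C = (-4 + 0)*(1 + (-5 + 2)²) - 1*3 = -4*(1 + (-3)²) - 3 = -4*(1 + 9) - 3 = -4*10 - 3 = -40 - 3 = -43)
C*(-19) = -43*(-19) = 817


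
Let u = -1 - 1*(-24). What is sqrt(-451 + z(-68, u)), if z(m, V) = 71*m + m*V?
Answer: I*sqrt(6843) ≈ 82.722*I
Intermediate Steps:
u = 23 (u = -1 + 24 = 23)
z(m, V) = 71*m + V*m
sqrt(-451 + z(-68, u)) = sqrt(-451 - 68*(71 + 23)) = sqrt(-451 - 68*94) = sqrt(-451 - 6392) = sqrt(-6843) = I*sqrt(6843)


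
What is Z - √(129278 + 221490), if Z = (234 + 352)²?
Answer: 343396 - 4*√21923 ≈ 3.4280e+5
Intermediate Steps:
Z = 343396 (Z = 586² = 343396)
Z - √(129278 + 221490) = 343396 - √(129278 + 221490) = 343396 - √350768 = 343396 - 4*√21923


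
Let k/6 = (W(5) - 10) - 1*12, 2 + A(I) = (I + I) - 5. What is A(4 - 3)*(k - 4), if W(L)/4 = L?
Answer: 80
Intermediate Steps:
W(L) = 4*L
A(I) = -7 + 2*I (A(I) = -2 + ((I + I) - 5) = -2 + (2*I - 5) = -2 + (-5 + 2*I) = -7 + 2*I)
k = -12 (k = 6*((4*5 - 10) - 1*12) = 6*((20 - 10) - 12) = 6*(10 - 12) = 6*(-2) = -12)
A(4 - 3)*(k - 4) = (-7 + 2*(4 - 3))*(-12 - 4) = (-7 + 2*1)*(-16) = (-7 + 2)*(-16) = -5*(-16) = 80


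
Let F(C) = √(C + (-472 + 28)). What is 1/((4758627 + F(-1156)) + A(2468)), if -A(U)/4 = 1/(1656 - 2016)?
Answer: 38544878790/183420701363057761 - 324000*I/183420701363057761 ≈ 2.1014e-7 - 1.7664e-12*I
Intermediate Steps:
F(C) = √(-444 + C) (F(C) = √(C - 444) = √(-444 + C))
A(U) = 1/90 (A(U) = -4/(1656 - 2016) = -4/(-360) = -4*(-1/360) = 1/90)
1/((4758627 + F(-1156)) + A(2468)) = 1/((4758627 + √(-444 - 1156)) + 1/90) = 1/((4758627 + √(-1600)) + 1/90) = 1/((4758627 + 40*I) + 1/90) = 1/(428276431/90 + 40*I) = 8100*(428276431/90 - 40*I)/183420701363057761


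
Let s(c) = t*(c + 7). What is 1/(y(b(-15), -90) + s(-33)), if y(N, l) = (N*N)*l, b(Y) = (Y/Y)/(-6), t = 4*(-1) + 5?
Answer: -2/57 ≈ -0.035088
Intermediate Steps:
t = 1 (t = -4 + 5 = 1)
b(Y) = -⅙ (b(Y) = 1*(-⅙) = -⅙)
s(c) = 7 + c (s(c) = 1*(c + 7) = 1*(7 + c) = 7 + c)
y(N, l) = l*N² (y(N, l) = N²*l = l*N²)
1/(y(b(-15), -90) + s(-33)) = 1/(-90*(-⅙)² + (7 - 33)) = 1/(-90*1/36 - 26) = 1/(-5/2 - 26) = 1/(-57/2) = -2/57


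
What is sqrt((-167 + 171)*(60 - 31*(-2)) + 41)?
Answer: 23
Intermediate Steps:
sqrt((-167 + 171)*(60 - 31*(-2)) + 41) = sqrt(4*(60 + 62) + 41) = sqrt(4*122 + 41) = sqrt(488 + 41) = sqrt(529) = 23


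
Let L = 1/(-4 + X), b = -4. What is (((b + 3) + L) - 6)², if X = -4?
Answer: 3249/64 ≈ 50.766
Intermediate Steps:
L = -⅛ (L = 1/(-4 - 4) = 1/(-8) = -⅛ ≈ -0.12500)
(((b + 3) + L) - 6)² = (((-4 + 3) - ⅛) - 6)² = ((-1 - ⅛) - 6)² = (-9/8 - 6)² = (-57/8)² = 3249/64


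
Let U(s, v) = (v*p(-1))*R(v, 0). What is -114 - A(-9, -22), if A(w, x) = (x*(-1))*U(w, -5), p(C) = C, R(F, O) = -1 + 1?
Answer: -114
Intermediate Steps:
R(F, O) = 0
U(s, v) = 0 (U(s, v) = (v*(-1))*0 = -v*0 = 0)
A(w, x) = 0 (A(w, x) = (x*(-1))*0 = -x*0 = 0)
-114 - A(-9, -22) = -114 - 1*0 = -114 + 0 = -114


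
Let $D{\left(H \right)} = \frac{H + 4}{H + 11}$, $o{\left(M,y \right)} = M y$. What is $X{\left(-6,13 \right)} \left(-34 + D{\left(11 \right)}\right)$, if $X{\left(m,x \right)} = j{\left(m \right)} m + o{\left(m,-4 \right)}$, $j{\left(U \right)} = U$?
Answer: $- \frac{21990}{11} \approx -1999.1$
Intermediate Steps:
$D{\left(H \right)} = \frac{4 + H}{11 + H}$
$X{\left(m,x \right)} = m^{2} - 4 m$ ($X{\left(m,x \right)} = m m + m \left(-4\right) = m^{2} - 4 m$)
$X{\left(-6,13 \right)} \left(-34 + D{\left(11 \right)}\right) = - 6 \left(-4 - 6\right) \left(-34 + \frac{4 + 11}{11 + 11}\right) = \left(-6\right) \left(-10\right) \left(-34 + \frac{1}{22} \cdot 15\right) = 60 \left(-34 + \frac{1}{22} \cdot 15\right) = 60 \left(-34 + \frac{15}{22}\right) = 60 \left(- \frac{733}{22}\right) = - \frac{21990}{11}$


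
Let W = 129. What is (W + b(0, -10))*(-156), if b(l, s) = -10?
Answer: -18564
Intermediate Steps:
(W + b(0, -10))*(-156) = (129 - 10)*(-156) = 119*(-156) = -18564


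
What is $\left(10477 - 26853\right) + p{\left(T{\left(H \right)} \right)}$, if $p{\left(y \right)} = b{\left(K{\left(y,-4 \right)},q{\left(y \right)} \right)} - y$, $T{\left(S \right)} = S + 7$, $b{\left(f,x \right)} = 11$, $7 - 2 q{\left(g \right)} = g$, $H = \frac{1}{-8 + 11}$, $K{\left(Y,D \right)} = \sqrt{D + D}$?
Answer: $- \frac{49117}{3} \approx -16372.0$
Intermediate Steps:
$K{\left(Y,D \right)} = \sqrt{2} \sqrt{D}$ ($K{\left(Y,D \right)} = \sqrt{2 D} = \sqrt{2} \sqrt{D}$)
$H = \frac{1}{3} \approx 0.33333$
$q{\left(g \right)} = \frac{7}{2} - \frac{g}{2}$
$T{\left(S \right)} = 7 + S$
$p{\left(y \right)} = 11 - y$
$\left(10477 - 26853\right) + p{\left(T{\left(H \right)} \right)} = \left(10477 - 26853\right) + \left(11 - \left(7 + \frac{1}{3}\right)\right) = -16376 + \left(11 - \frac{22}{3}\right) = -16376 + \frac{11}{3} = - \frac{49117}{3}$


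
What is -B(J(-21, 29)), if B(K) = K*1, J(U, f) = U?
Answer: 21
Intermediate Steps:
B(K) = K
-B(J(-21, 29)) = -1*(-21) = 21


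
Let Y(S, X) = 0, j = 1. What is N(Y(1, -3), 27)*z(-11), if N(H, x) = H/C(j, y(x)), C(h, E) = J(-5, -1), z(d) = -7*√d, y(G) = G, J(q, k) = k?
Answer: 0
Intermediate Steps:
C(h, E) = -1
N(H, x) = -H (N(H, x) = H/(-1) = H*(-1) = -H)
N(Y(1, -3), 27)*z(-11) = (-1*0)*(-7*I*√11) = 0*(-7*I*√11) = 0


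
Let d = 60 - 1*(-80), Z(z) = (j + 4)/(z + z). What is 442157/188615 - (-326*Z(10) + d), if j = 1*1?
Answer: -21183641/377230 ≈ -56.156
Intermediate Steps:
j = 1
Z(z) = 5/(2*z) (Z(z) = (1 + 4)/(z + z) = 5/((2*z)) = 5*(1/(2*z)) = 5/(2*z))
d = 140 (d = 60 + 80 = 140)
442157/188615 - (-326*Z(10) + d) = 442157/188615 - (-815/10 + 140) = 442157*(1/188615) - (-815/10 + 140) = 442157/188615 - (-326*¼ + 140) = 442157/188615 - (-163/2 + 140) = 442157/188615 - 1*117/2 = 442157/188615 - 117/2 = -21183641/377230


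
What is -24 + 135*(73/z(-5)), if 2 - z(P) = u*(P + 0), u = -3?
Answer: -10167/13 ≈ -782.08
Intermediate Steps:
z(P) = 2 + 3*P (z(P) = 2 - (-3)*(P + 0) = 2 - (-3)*P = 2 + 3*P)
-24 + 135*(73/z(-5)) = -24 + 135*(73/(2 + 3*(-5))) = -24 + 135*(73/(2 - 15)) = -24 + 135*(73/(-13)) = -24 + 135*(73*(-1/13)) = -24 + 135*(-73/13) = -24 - 9855/13 = -10167/13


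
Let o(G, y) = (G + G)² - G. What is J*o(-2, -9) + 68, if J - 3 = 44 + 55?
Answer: 1904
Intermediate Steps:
o(G, y) = -G + 4*G² (o(G, y) = (2*G)² - G = 4*G² - G = -G + 4*G²)
J = 102 (J = 3 + (44 + 55) = 3 + 99 = 102)
J*o(-2, -9) + 68 = 102*(-2*(-1 + 4*(-2))) + 68 = 102*(-2*(-1 - 8)) + 68 = 102*(-2*(-9)) + 68 = 102*18 + 68 = 1836 + 68 = 1904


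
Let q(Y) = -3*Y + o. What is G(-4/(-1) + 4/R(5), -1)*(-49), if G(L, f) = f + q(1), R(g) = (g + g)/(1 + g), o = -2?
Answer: 294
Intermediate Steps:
q(Y) = -2 - 3*Y (q(Y) = -3*Y - 2 = -2 - 3*Y)
R(g) = 2*g/(1 + g) (R(g) = (2*g)/(1 + g) = 2*g/(1 + g))
G(L, f) = -5 + f (G(L, f) = f + (-2 - 3*1) = f + (-2 - 3) = f - 5 = -5 + f)
G(-4/(-1) + 4/R(5), -1)*(-49) = (-5 - 1)*(-49) = -6*(-49) = 294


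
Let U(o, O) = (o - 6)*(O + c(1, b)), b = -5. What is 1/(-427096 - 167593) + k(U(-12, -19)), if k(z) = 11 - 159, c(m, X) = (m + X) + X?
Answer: -88013973/594689 ≈ -148.00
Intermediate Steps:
c(m, X) = m + 2*X (c(m, X) = (X + m) + X = m + 2*X)
U(o, O) = (-9 + O)*(-6 + o) (U(o, O) = (o - 6)*(O + (1 + 2*(-5))) = (-6 + o)*(O + (1 - 10)) = (-6 + o)*(O - 9) = (-6 + o)*(-9 + O) = (-9 + O)*(-6 + o))
k(z) = -148
1/(-427096 - 167593) + k(U(-12, -19)) = 1/(-427096 - 167593) - 148 = 1/(-594689) - 148 = -1/594689 - 148 = -88013973/594689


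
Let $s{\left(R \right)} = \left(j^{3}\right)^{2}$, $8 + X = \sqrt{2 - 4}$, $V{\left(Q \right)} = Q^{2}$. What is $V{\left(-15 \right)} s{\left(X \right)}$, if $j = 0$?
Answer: $0$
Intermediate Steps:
$X = -8 + i \sqrt{2}$ ($X = -8 + \sqrt{2 - 4} = -8 + \sqrt{-2} = -8 + i \sqrt{2} \approx -8.0 + 1.4142 i$)
$s{\left(R \right)} = 0$ ($s{\left(R \right)} = \left(0^{3}\right)^{2} = 0^{2} = 0$)
$V{\left(-15 \right)} s{\left(X \right)} = \left(-15\right)^{2} \cdot 0 = 225 \cdot 0 = 0$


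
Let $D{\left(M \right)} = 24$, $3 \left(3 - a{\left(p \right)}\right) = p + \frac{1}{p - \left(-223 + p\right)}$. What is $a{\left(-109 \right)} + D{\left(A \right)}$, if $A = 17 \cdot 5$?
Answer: $\frac{14123}{223} \approx 63.332$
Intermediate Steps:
$A = 85$
$a{\left(p \right)} = \frac{2006}{669} - \frac{p}{3}$ ($a{\left(p \right)} = 3 - \frac{p + \frac{1}{p - \left(-223 + p\right)}}{3} = 3 - \frac{p + \frac{1}{223}}{3} = 3 - \frac{\frac{1}{223} + p}{3} = 3 - \left(\frac{1}{669} + \frac{p}{3}\right) = \frac{2006}{669} - \frac{p}{3}$)
$a{\left(-109 \right)} + D{\left(A \right)} = \left(\frac{2006}{669} - - \frac{109}{3}\right) + 24 = \left(\frac{2006}{669} + \frac{109}{3}\right) + 24 = \frac{8771}{223} + 24 = \frac{14123}{223}$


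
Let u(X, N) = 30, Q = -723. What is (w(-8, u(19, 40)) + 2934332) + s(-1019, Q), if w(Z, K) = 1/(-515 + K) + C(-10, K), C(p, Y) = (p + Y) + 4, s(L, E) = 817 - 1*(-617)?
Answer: 1423858149/485 ≈ 2.9358e+6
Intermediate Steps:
s(L, E) = 1434 (s(L, E) = 817 + 617 = 1434)
C(p, Y) = 4 + Y + p (C(p, Y) = (Y + p) + 4 = 4 + Y + p)
w(Z, K) = -6 + K + 1/(-515 + K) (w(Z, K) = 1/(-515 + K) + (4 + K - 10) = 1/(-515 + K) + (-6 + K) = -6 + K + 1/(-515 + K))
(w(-8, u(19, 40)) + 2934332) + s(-1019, Q) = ((3091 + 30² - 521*30)/(-515 + 30) + 2934332) + 1434 = ((3091 + 900 - 15630)/(-485) + 2934332) + 1434 = (-1/485*(-11639) + 2934332) + 1434 = (11639/485 + 2934332) + 1434 = 1423162659/485 + 1434 = 1423858149/485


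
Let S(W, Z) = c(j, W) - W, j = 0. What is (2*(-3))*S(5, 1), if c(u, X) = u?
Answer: 30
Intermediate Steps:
S(W, Z) = -W (S(W, Z) = 0 - W = -W)
(2*(-3))*S(5, 1) = (2*(-3))*(-1*5) = -6*(-5) = 30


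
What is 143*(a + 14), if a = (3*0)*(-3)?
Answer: 2002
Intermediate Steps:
a = 0 (a = 0*(-3) = 0)
143*(a + 14) = 143*(0 + 14) = 143*14 = 2002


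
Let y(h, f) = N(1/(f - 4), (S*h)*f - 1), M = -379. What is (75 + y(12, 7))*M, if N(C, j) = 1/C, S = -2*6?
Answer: -29562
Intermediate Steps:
S = -12
y(h, f) = -4 + f (y(h, f) = 1/(1/(f - 4)) = 1/(1/(-4 + f)) = -4 + f)
(75 + y(12, 7))*M = (75 + (-4 + 7))*(-379) = (75 + 3)*(-379) = 78*(-379) = -29562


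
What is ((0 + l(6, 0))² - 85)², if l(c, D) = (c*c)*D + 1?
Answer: 7056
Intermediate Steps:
l(c, D) = 1 + D*c² (l(c, D) = c²*D + 1 = D*c² + 1 = 1 + D*c²)
((0 + l(6, 0))² - 85)² = ((0 + (1 + 0*6²))² - 85)² = ((0 + (1 + 0*36))² - 85)² = ((0 + (1 + 0))² - 85)² = ((0 + 1)² - 85)² = (1² - 85)² = (1 - 85)² = (-84)² = 7056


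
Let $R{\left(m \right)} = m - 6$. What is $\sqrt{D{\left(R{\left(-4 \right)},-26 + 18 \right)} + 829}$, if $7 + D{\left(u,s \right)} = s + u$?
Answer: $2 \sqrt{201} \approx 28.355$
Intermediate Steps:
$R{\left(m \right)} = -6 + m$ ($R{\left(m \right)} = m - 6 = -6 + m$)
$D{\left(u,s \right)} = -7 + s + u$ ($D{\left(u,s \right)} = -7 + \left(s + u\right) = -7 + s + u$)
$\sqrt{D{\left(R{\left(-4 \right)},-26 + 18 \right)} + 829} = \sqrt{\left(-7 + \left(-26 + 18\right) - 10\right) + 829} = \sqrt{\left(-7 - 8 - 10\right) + 829} = \sqrt{-25 + 829} = \sqrt{804} = 2 \sqrt{201}$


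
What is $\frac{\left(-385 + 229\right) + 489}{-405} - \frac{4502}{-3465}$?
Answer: $\frac{551}{1155} \approx 0.47706$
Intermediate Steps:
$\frac{\left(-385 + 229\right) + 489}{-405} - \frac{4502}{-3465} = \left(-156 + 489\right) \left(- \frac{1}{405}\right) - - \frac{4502}{3465} = 333 \left(- \frac{1}{405}\right) + \frac{4502}{3465} = - \frac{37}{45} + \frac{4502}{3465} = \frac{551}{1155}$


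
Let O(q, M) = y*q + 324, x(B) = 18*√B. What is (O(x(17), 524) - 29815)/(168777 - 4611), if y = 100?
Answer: -29491/164166 + 300*√17/27361 ≈ -0.13443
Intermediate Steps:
O(q, M) = 324 + 100*q (O(q, M) = 100*q + 324 = 324 + 100*q)
(O(x(17), 524) - 29815)/(168777 - 4611) = ((324 + 100*(18*√17)) - 29815)/(168777 - 4611) = ((324 + 1800*√17) - 29815)/164166 = (-29491 + 1800*√17)*(1/164166) = -29491/164166 + 300*√17/27361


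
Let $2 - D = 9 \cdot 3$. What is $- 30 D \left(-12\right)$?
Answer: $-9000$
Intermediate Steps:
$D = -25$ ($D = 2 - 9 \cdot 3 = 2 - 27 = -25$)
$- 30 D \left(-12\right) = \left(-30\right) \left(-25\right) \left(-12\right) = 750 \left(-12\right) = -9000$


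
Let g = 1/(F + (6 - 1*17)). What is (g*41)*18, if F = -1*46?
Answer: -246/19 ≈ -12.947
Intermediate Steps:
F = -46
g = -1/57 (g = 1/(-46 + (6 - 1*17)) = 1/(-46 + (6 - 17)) = 1/(-46 - 11) = 1/(-57) = -1/57 ≈ -0.017544)
(g*41)*18 = -1/57*41*18 = -41/57*18 = -246/19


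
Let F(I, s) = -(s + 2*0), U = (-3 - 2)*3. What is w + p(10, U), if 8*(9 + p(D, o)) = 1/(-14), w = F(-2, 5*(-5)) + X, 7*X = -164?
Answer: -119/16 ≈ -7.4375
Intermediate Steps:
X = -164/7 (X = (⅐)*(-164) = -164/7 ≈ -23.429)
U = -15 (U = -5*3 = -15)
F(I, s) = -s (F(I, s) = -(s + 0) = -s)
w = 11/7 (w = -5*(-5) - 164/7 = -1*(-25) - 164/7 = 25 - 164/7 = 11/7 ≈ 1.5714)
p(D, o) = -1009/112 (p(D, o) = -9 + (⅛)/(-14) = -9 + (⅛)*(-1/14) = -9 - 1/112 = -1009/112)
w + p(10, U) = 11/7 - 1009/112 = -119/16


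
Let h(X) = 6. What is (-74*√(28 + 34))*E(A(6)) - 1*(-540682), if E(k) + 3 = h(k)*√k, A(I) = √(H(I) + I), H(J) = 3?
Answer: 540682 - 444*√186 + 222*√62 ≈ 5.3638e+5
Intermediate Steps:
A(I) = √(3 + I)
E(k) = -3 + 6*√k
(-74*√(28 + 34))*E(A(6)) - 1*(-540682) = (-74*√(28 + 34))*(-3 + 6*√(√(3 + 6))) - 1*(-540682) = (-74*√62)*(-3 + 6*√(√9)) + 540682 = (-74*√62)*(-3 + 6*√3) + 540682 = -74*√62*(-3 + 6*√3) + 540682 = 540682 - 74*√62*(-3 + 6*√3)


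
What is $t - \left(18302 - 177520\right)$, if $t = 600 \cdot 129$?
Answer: $236618$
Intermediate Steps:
$t = 77400$
$t - \left(18302 - 177520\right) = 77400 - \left(18302 - 177520\right) = 77400 - -159218 = 77400 + 159218 = 236618$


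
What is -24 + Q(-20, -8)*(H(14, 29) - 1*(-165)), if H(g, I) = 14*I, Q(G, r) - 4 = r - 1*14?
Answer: -10302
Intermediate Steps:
Q(G, r) = -10 + r (Q(G, r) = 4 + (r - 1*14) = 4 + (r - 14) = 4 + (-14 + r) = -10 + r)
-24 + Q(-20, -8)*(H(14, 29) - 1*(-165)) = -24 + (-10 - 8)*(14*29 - 1*(-165)) = -24 - 18*(406 + 165) = -24 - 18*571 = -24 - 10278 = -10302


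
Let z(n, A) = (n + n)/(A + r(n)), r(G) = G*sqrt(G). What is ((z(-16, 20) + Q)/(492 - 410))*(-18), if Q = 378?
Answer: -955602/11521 + 1152*I/11521 ≈ -82.944 + 0.099991*I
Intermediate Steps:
r(G) = G**(3/2)
z(n, A) = 2*n/(A + n**(3/2)) (z(n, A) = (n + n)/(A + n**(3/2)) = (2*n)/(A + n**(3/2)) = 2*n/(A + n**(3/2)))
((z(-16, 20) + Q)/(492 - 410))*(-18) = ((2*(-16)/(20 + (-16)**(3/2)) + 378)/(492 - 410))*(-18) = ((2*(-16)/(20 - 64*I) + 378)/82)*(-18) = ((2*(-16)*((20 + 64*I)/4496) + 378)*(1/82))*(-18) = (((-40/281 - 128*I/281) + 378)*(1/82))*(-18) = ((106178/281 - 128*I/281)*(1/82))*(-18) = (53089/11521 - 64*I/11521)*(-18) = -955602/11521 + 1152*I/11521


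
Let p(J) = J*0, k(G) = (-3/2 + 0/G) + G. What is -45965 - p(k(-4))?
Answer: -45965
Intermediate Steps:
k(G) = -3/2 + G (k(G) = (-3*1/2 + 0) + G = (-3/2 + 0) + G = -3/2 + G)
p(J) = 0
-45965 - p(k(-4)) = -45965 - 1*0 = -45965 + 0 = -45965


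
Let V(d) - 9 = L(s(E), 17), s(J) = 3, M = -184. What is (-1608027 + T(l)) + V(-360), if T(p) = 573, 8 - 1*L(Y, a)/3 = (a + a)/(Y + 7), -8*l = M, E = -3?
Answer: -8037156/5 ≈ -1.6074e+6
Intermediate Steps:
l = 23 (l = -⅛*(-184) = 23)
L(Y, a) = 24 - 6*a/(7 + Y) (L(Y, a) = 24 - 3*(a + a)/(Y + 7) = 24 - 3*2*a/(7 + Y) = 24 - 6*a/(7 + Y))
V(d) = 114/5 (V(d) = 9 + 6*(28 - 1*17 + 4*3)/(7 + 3) = 9 + 6*(28 - 17 + 12)/10 = 9 + 6*(⅒)*23 = 9 + 69/5 = 114/5)
(-1608027 + T(l)) + V(-360) = (-1608027 + 573) + 114/5 = -1607454 + 114/5 = -8037156/5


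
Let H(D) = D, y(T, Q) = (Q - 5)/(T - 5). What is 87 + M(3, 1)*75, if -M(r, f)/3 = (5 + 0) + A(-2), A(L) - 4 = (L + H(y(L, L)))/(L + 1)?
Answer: -2163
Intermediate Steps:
y(T, Q) = (-5 + Q)/(-5 + T)
A(L) = 5 (A(L) = 4 + (L + (-5 + L)/(-5 + L))/(L + 1) = 4 + (L + 1)/(1 + L) = 4 + (1 + L)/(1 + L) = 4 + 1 = 5)
M(r, f) = -30 (M(r, f) = -3*((5 + 0) + 5) = -3*(5 + 5) = -3*10 = -30)
87 + M(3, 1)*75 = 87 - 30*75 = 87 - 2250 = -2163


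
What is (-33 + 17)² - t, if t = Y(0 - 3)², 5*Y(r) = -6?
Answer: 6364/25 ≈ 254.56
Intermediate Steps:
Y(r) = -6/5 (Y(r) = (⅕)*(-6) = -6/5)
t = 36/25 (t = (-6/5)² = 36/25 ≈ 1.4400)
(-33 + 17)² - t = (-33 + 17)² - 1*36/25 = (-16)² - 36/25 = 256 - 36/25 = 6364/25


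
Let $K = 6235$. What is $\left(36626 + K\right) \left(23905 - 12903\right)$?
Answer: $471556722$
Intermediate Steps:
$\left(36626 + K\right) \left(23905 - 12903\right) = \left(36626 + 6235\right) \left(23905 - 12903\right) = 42861 \cdot 11002 = 471556722$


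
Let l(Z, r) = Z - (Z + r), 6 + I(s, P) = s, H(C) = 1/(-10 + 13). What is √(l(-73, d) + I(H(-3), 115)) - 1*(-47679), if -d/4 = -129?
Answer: 47679 + I*√4695/3 ≈ 47679.0 + 22.84*I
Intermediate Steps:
H(C) = ⅓ (H(C) = 1/3 = ⅓)
I(s, P) = -6 + s
d = 516 (d = -4*(-129) = 516)
l(Z, r) = -r (l(Z, r) = Z + (-Z - r) = -r)
√(l(-73, d) + I(H(-3), 115)) - 1*(-47679) = √(-1*516 + (-6 + ⅓)) - 1*(-47679) = √(-516 - 17/3) + 47679 = √(-1565/3) + 47679 = I*√4695/3 + 47679 = 47679 + I*√4695/3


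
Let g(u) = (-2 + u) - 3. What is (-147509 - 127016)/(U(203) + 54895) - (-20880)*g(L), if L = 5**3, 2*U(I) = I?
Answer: 275597911750/109993 ≈ 2.5056e+6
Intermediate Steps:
U(I) = I/2
L = 125
g(u) = -5 + u
(-147509 - 127016)/(U(203) + 54895) - (-20880)*g(L) = (-147509 - 127016)/((1/2)*203 + 54895) - (-20880)*(-5 + 125) = -274525/(203/2 + 54895) - (-20880)*120 = -274525/109993/2 - 1*(-2505600) = -274525*2/109993 + 2505600 = -549050/109993 + 2505600 = 275597911750/109993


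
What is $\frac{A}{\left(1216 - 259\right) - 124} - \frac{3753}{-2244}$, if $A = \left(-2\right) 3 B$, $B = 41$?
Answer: $\frac{50475}{36652} \approx 1.3771$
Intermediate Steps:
$A = -246$ ($A = \left(-2\right) 3 \cdot 41 = \left(-6\right) 41 = -246$)
$\frac{A}{\left(1216 - 259\right) - 124} - \frac{3753}{-2244} = - \frac{246}{\left(1216 - 259\right) - 124} - \frac{3753}{-2244} = - \frac{246}{957 - 124} - - \frac{1251}{748} = - \frac{246}{833} + \frac{1251}{748} = \frac{50475}{36652}$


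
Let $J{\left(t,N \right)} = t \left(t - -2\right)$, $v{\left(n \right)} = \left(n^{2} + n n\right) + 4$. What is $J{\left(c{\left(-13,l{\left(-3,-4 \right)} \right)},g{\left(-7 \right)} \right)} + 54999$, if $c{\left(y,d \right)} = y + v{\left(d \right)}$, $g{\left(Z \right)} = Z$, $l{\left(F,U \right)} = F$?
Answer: $55098$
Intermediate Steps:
$v{\left(n \right)} = 4 + 2 n^{2}$ ($v{\left(n \right)} = \left(n^{2} + n^{2}\right) + 4 = 2 n^{2} + 4 = 4 + 2 n^{2}$)
$c{\left(y,d \right)} = 4 + y + 2 d^{2}$ ($c{\left(y,d \right)} = y + \left(4 + 2 d^{2}\right) = 4 + y + 2 d^{2}$)
$J{\left(t,N \right)} = t \left(2 + t\right)$ ($J{\left(t,N \right)} = t \left(t + 2\right) = t \left(2 + t\right)$)
$J{\left(c{\left(-13,l{\left(-3,-4 \right)} \right)},g{\left(-7 \right)} \right)} + 54999 = \left(4 - 13 + 2 \left(-3\right)^{2}\right) \left(2 + \left(4 - 13 + 2 \left(-3\right)^{2}\right)\right) + 54999 = \left(4 - 13 + 2 \cdot 9\right) \left(2 + \left(4 - 13 + 2 \cdot 9\right)\right) + 54999 = \left(4 - 13 + 18\right) \left(2 + \left(4 - 13 + 18\right)\right) + 54999 = 9 \left(2 + 9\right) + 54999 = 9 \cdot 11 + 54999 = 99 + 54999 = 55098$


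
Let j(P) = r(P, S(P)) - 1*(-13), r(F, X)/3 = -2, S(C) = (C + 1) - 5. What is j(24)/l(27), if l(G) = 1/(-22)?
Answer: -154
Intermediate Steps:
S(C) = -4 + C (S(C) = (1 + C) - 5 = -4 + C)
r(F, X) = -6 (r(F, X) = 3*(-2) = -6)
j(P) = 7 (j(P) = -6 - 1*(-13) = -6 + 13 = 7)
l(G) = -1/22
j(24)/l(27) = 7/(-1/22) = 7*(-22) = -154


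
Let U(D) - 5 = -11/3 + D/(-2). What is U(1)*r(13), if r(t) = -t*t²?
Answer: -10985/6 ≈ -1830.8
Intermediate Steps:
r(t) = -t³
U(D) = 4/3 - D/2 (U(D) = 5 + (-11/3 + D/(-2)) = 5 + (-11*⅓ + D*(-½)) = 5 + (-11/3 - D/2) = 4/3 - D/2)
U(1)*r(13) = (4/3 - ½*1)*(-1*13³) = (4/3 - ½)*(-1*2197) = (⅚)*(-2197) = -10985/6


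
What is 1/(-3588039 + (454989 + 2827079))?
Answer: -1/305971 ≈ -3.2683e-6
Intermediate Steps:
1/(-3588039 + (454989 + 2827079)) = 1/(-3588039 + 3282068) = 1/(-305971) = -1/305971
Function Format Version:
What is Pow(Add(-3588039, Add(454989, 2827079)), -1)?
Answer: Rational(-1, 305971) ≈ -3.2683e-6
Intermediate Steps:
Pow(Add(-3588039, Add(454989, 2827079)), -1) = Pow(Add(-3588039, 3282068), -1) = Pow(-305971, -1) = Rational(-1, 305971)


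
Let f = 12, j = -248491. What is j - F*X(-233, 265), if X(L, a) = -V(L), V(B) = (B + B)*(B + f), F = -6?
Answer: -866407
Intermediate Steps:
V(B) = 2*B*(12 + B) (V(B) = (B + B)*(B + 12) = (2*B)*(12 + B) = 2*B*(12 + B))
X(L, a) = -2*L*(12 + L)
j - F*X(-233, 265) = -248491 - (-6)*(-2*(-233)*(12 - 233)) = -248491 - (-6)*(-2*(-233)*(-221)) = -248491 - (-6)*(-102986) = -248491 - 1*617916 = -248491 - 617916 = -866407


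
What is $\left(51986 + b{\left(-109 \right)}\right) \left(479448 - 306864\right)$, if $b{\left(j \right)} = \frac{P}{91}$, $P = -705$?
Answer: $\frac{816325944264}{91} \approx 8.9706 \cdot 10^{9}$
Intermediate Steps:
$b{\left(j \right)} = - \frac{705}{91}$
$\left(51986 + b{\left(-109 \right)}\right) \left(479448 - 306864\right) = \left(51986 - \frac{705}{91}\right) \left(479448 - 306864\right) = \frac{4730021}{91} \cdot 172584 = \frac{816325944264}{91}$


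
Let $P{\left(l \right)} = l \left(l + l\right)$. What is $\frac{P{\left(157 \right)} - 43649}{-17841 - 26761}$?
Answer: $- \frac{5649}{44602} \approx -0.12665$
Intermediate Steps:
$P{\left(l \right)} = 2 l^{2}$ ($P{\left(l \right)} = l 2 l = 2 l^{2}$)
$\frac{P{\left(157 \right)} - 43649}{-17841 - 26761} = \frac{2 \cdot 157^{2} - 43649}{-17841 - 26761} = \frac{2 \cdot 24649 - 43649}{-44602} = \left(49298 - 43649\right) \left(- \frac{1}{44602}\right) = 5649 \left(- \frac{1}{44602}\right) = - \frac{5649}{44602}$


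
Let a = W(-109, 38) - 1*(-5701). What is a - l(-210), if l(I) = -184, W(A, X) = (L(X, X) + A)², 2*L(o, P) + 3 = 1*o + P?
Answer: 44565/4 ≈ 11141.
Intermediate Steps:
L(o, P) = -3/2 + P/2 + o/2 (L(o, P) = -3/2 + (1*o + P)/2 = -3/2 + (o + P)/2 = -3/2 + (P + o)/2 = -3/2 + (P/2 + o/2) = -3/2 + P/2 + o/2)
W(A, X) = (-3/2 + A + X)² (W(A, X) = ((-3/2 + X/2 + X/2) + A)² = ((-3/2 + X) + A)² = (-3/2 + A + X)²)
a = 43829/4 (a = (-3 + 2*(-109) + 2*38)²/4 - 1*(-5701) = (-3 - 218 + 76)²/4 + 5701 = (¼)*(-145)² + 5701 = (¼)*21025 + 5701 = 21025/4 + 5701 = 43829/4 ≈ 10957.)
a - l(-210) = 43829/4 - 1*(-184) = 43829/4 + 184 = 44565/4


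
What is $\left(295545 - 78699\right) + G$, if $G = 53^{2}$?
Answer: $219655$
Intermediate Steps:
$G = 2809$
$\left(295545 - 78699\right) + G = \left(295545 - 78699\right) + 2809 = 216846 + 2809 = 219655$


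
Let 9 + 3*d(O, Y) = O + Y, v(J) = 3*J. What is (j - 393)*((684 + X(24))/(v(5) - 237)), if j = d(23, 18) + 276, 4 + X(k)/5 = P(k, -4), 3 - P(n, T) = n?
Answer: 178321/666 ≈ 267.75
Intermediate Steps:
P(n, T) = 3 - n
X(k) = -5 - 5*k (X(k) = -20 + 5*(3 - k) = -20 + (15 - 5*k) = -5 - 5*k)
d(O, Y) = -3 + O/3 + Y/3 (d(O, Y) = -3 + (O + Y)/3 = -3 + (O/3 + Y/3) = -3 + O/3 + Y/3)
j = 860/3 (j = (-3 + (1/3)*23 + (1/3)*18) + 276 = (-3 + 23/3 + 6) + 276 = 32/3 + 276 = 860/3 ≈ 286.67)
(j - 393)*((684 + X(24))/(v(5) - 237)) = (860/3 - 393)*((684 + (-5 - 5*24))/(3*5 - 237)) = -319*(684 + (-5 - 120))/(3*(15 - 237)) = -319*(684 - 125)/(3*(-222)) = -178321*(-1)/(3*222) = -319/3*(-559/222) = 178321/666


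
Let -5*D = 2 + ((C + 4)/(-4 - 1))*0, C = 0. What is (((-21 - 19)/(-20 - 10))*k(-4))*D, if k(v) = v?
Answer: 32/15 ≈ 2.1333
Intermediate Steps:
D = -⅖ (D = -(2 + ((0 + 4)/(-4 - 1))*0)/5 = -(2 + (4/(-5))*0)/5 = -(2 + (4*(-⅕))*0)/5 = -(2 - ⅘*0)/5 = -(2 + 0)/5 = -⅕*2 = -⅖ ≈ -0.40000)
(((-21 - 19)/(-20 - 10))*k(-4))*D = (((-21 - 19)/(-20 - 10))*(-4))*(-⅖) = (-40/(-30)*(-4))*(-⅖) = (-40*(-1/30)*(-4))*(-⅖) = ((4/3)*(-4))*(-⅖) = -16/3*(-⅖) = 32/15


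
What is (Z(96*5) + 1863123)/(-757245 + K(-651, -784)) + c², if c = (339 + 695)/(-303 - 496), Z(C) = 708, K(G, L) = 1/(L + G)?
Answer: -247021730381/314040860464 ≈ -0.78659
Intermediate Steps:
K(G, L) = 1/(G + L)
c = -22/17 (c = 1034/(-799) = 1034*(-1/799) = -22/17 ≈ -1.2941)
(Z(96*5) + 1863123)/(-757245 + K(-651, -784)) + c² = (708 + 1863123)/(-757245 + 1/(-651 - 784)) + (-22/17)² = 1863831/(-757245 + 1/(-1435)) + 484/289 = 1863831/(-757245 - 1/1435) + 484/289 = 1863831/(-1086646576/1435) + 484/289 = 1863831*(-1435/1086646576) + 484/289 = -2674597485/1086646576 + 484/289 = -247021730381/314040860464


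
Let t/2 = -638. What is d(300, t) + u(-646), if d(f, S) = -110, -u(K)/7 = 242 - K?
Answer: -6326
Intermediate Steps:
t = -1276 (t = 2*(-638) = -1276)
u(K) = -1694 + 7*K (u(K) = -7*(242 - K) = -1694 + 7*K)
d(300, t) + u(-646) = -110 + (-1694 + 7*(-646)) = -110 + (-1694 - 4522) = -110 - 6216 = -6326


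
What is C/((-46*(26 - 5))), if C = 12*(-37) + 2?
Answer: 221/483 ≈ 0.45756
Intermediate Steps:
C = -442 (C = -444 + 2 = -442)
C/((-46*(26 - 5))) = -442*(-1/(46*(26 - 5))) = -442/((-46*21)) = -442/(-966) = -442*(-1/966) = 221/483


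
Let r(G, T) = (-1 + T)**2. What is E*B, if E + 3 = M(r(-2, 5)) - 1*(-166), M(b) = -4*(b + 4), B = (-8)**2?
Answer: 5312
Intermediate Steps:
B = 64
M(b) = -16 - 4*b (M(b) = -4*(4 + b) = -16 - 4*b)
E = 83 (E = -3 + ((-16 - 4*(-1 + 5)**2) - 1*(-166)) = -3 + ((-16 - 4*4**2) + 166) = -3 + ((-16 - 4*16) + 166) = -3 + ((-16 - 64) + 166) = -3 + (-80 + 166) = -3 + 86 = 83)
E*B = 83*64 = 5312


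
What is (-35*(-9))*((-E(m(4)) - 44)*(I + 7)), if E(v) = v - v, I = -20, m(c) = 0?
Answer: 180180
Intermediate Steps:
E(v) = 0
(-35*(-9))*((-E(m(4)) - 44)*(I + 7)) = (-35*(-9))*((-1*0 - 44)*(-20 + 7)) = 315*((0 - 44)*(-13)) = 315*(-44*(-13)) = 315*572 = 180180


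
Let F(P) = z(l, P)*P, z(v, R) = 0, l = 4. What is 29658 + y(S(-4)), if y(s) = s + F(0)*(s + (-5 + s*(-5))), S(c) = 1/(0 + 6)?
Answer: 177949/6 ≈ 29658.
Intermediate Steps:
F(P) = 0 (F(P) = 0*P = 0)
S(c) = 1/6
y(s) = s (y(s) = s + 0*(s + (-5 + s*(-5))) = s + 0*(s + (-5 - 5*s)) = s + 0*(-5 - 4*s) = s + 0 = s)
29658 + y(S(-4)) = 29658 + 1/6 = 177949/6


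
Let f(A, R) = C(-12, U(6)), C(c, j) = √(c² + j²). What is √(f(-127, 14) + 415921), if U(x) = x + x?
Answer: √(415921 + 12*√2) ≈ 644.93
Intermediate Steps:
U(x) = 2*x
f(A, R) = 12*√2 (f(A, R) = √((-12)² + (2*6)²) = √(144 + 12²) = √(144 + 144) = √288 = 12*√2)
√(f(-127, 14) + 415921) = √(12*√2 + 415921) = √(415921 + 12*√2)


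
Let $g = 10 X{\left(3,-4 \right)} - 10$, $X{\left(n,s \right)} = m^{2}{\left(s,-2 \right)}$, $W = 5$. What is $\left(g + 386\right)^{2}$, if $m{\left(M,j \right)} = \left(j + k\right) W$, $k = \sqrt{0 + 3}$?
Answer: $7519876 - 4252000 \sqrt{3} \approx 1.552 \cdot 10^{5}$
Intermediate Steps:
$k = \sqrt{3} \approx 1.732$
$m{\left(M,j \right)} = 5 j + 5 \sqrt{3}$ ($m{\left(M,j \right)} = \left(j + \sqrt{3}\right) 5 = 5 j + 5 \sqrt{3}$)
$X{\left(n,s \right)} = \left(-10 + 5 \sqrt{3}\right)^{2}$ ($X{\left(n,s \right)} = \left(5 \left(-2\right) + 5 \sqrt{3}\right)^{2} = \left(-10 + 5 \sqrt{3}\right)^{2}$)
$g = 1740 - 1000 \sqrt{3}$ ($g = 10 \left(175 - 100 \sqrt{3}\right) - 10 = \left(1750 - 1000 \sqrt{3}\right) - 10 = 1740 - 1000 \sqrt{3} \approx 7.9492$)
$\left(g + 386\right)^{2} = \left(\left(1740 - 1000 \sqrt{3}\right) + 386\right)^{2} = \left(2126 - 1000 \sqrt{3}\right)^{2}$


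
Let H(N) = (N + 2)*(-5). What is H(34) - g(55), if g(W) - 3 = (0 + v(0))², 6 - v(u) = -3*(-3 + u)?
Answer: -192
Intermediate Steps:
v(u) = -3 + 3*u (v(u) = 6 - (-3)*(-3 + u) = 6 - (9 - 3*u) = 6 + (-9 + 3*u) = -3 + 3*u)
H(N) = -10 - 5*N (H(N) = (2 + N)*(-5) = -10 - 5*N)
g(W) = 12 (g(W) = 3 + (0 + (-3 + 3*0))² = 3 + (0 + (-3 + 0))² = 3 + (0 - 3)² = 3 + (-3)² = 3 + 9 = 12)
H(34) - g(55) = (-10 - 5*34) - 1*12 = (-10 - 170) - 12 = -180 - 12 = -192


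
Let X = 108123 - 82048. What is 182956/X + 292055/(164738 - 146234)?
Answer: 11000751949/482491800 ≈ 22.800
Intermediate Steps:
X = 26075
182956/X + 292055/(164738 - 146234) = 182956/26075 + 292055/(164738 - 146234) = 182956*(1/26075) + 292055/18504 = 182956/26075 + 292055*(1/18504) = 182956/26075 + 292055/18504 = 11000751949/482491800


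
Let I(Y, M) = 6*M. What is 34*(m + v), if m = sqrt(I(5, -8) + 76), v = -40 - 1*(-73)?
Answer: 1122 + 68*sqrt(7) ≈ 1301.9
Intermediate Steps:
v = 33 (v = -40 + 73 = 33)
m = 2*sqrt(7) (m = sqrt(6*(-8) + 76) = sqrt(-48 + 76) = sqrt(28) = 2*sqrt(7) ≈ 5.2915)
34*(m + v) = 34*(2*sqrt(7) + 33) = 34*(33 + 2*sqrt(7)) = 1122 + 68*sqrt(7)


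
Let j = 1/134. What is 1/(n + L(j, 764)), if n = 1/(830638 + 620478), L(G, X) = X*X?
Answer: 1451116/847010604737 ≈ 1.7132e-6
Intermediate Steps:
j = 1/134 ≈ 0.0074627
L(G, X) = X²
n = 1/1451116 ≈ 6.8913e-7
1/(n + L(j, 764)) = 1/(1/1451116 + 764²) = 1/(1/1451116 + 583696) = 1/(847010604737/1451116) = 1451116/847010604737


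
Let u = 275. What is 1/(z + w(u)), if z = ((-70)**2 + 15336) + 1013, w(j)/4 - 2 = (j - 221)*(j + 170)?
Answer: 1/117377 ≈ 8.5195e-6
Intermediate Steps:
w(j) = 8 + 4*(-221 + j)*(170 + j) (w(j) = 8 + 4*((j - 221)*(j + 170)) = 8 + 4*((-221 + j)*(170 + j)) = 8 + 4*(-221 + j)*(170 + j))
z = 21249 (z = (4900 + 15336) + 1013 = 20236 + 1013 = 21249)
1/(z + w(u)) = 1/(21249 + (-150272 - 204*275 + 4*275**2)) = 1/(21249 + (-150272 - 56100 + 4*75625)) = 1/(21249 + (-150272 - 56100 + 302500)) = 1/(21249 + 96128) = 1/117377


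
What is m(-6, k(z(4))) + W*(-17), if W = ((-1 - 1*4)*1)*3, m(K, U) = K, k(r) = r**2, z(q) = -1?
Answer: 249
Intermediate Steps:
W = -15 (W = ((-1 - 4)*1)*3 = -5*1*3 = -5*3 = -15)
m(-6, k(z(4))) + W*(-17) = -6 - 15*(-17) = -6 + 255 = 249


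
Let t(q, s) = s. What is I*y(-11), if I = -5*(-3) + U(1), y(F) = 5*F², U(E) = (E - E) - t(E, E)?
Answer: 8470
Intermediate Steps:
U(E) = -E (U(E) = (E - E) - E = 0 - E = -E)
I = 14 (I = -5*(-3) - 1*1 = 15 - 1 = 14)
I*y(-11) = 14*(5*(-11)²) = 14*(5*121) = 14*605 = 8470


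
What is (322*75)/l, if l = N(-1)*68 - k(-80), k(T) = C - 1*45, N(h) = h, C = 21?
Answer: -12075/22 ≈ -548.86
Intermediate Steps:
k(T) = -24 (k(T) = 21 - 1*45 = 21 - 45 = -24)
l = -44 (l = -1*68 - 1*(-24) = -68 + 24 = -44)
(322*75)/l = (322*75)/(-44) = 24150*(-1/44) = -12075/22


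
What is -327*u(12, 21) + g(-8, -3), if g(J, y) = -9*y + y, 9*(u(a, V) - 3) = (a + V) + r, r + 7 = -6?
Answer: -5051/3 ≈ -1683.7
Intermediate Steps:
r = -13 (r = -7 - 6 = -13)
u(a, V) = 14/9 + V/9 + a/9 (u(a, V) = 3 + ((a + V) - 13)/9 = 3 + ((V + a) - 13)/9 = 3 + (-13 + V + a)/9 = 3 + (-13/9 + V/9 + a/9) = 14/9 + V/9 + a/9)
g(J, y) = -8*y
-327*u(12, 21) + g(-8, -3) = -327*(14/9 + (⅑)*21 + (⅑)*12) - 8*(-3) = -327*(14/9 + 7/3 + 4/3) + 24 = -327*47/9 + 24 = -5123/3 + 24 = -5051/3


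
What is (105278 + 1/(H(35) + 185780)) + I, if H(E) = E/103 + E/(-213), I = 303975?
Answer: 1668046174763249/4075831270 ≈ 4.0925e+5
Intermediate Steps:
H(E) = 110*E/21939 (H(E) = E*(1/103) + E*(-1/213) = E/103 - E/213 = 110*E/21939)
(105278 + 1/(H(35) + 185780)) + I = (105278 + 1/((110/21939)*35 + 185780)) + 303975 = (105278 + 1/(3850/21939 + 185780)) + 303975 = (105278 + 1/(4075831270/21939)) + 303975 = (105278 + 21939/4075831270) + 303975 = 429095364464999/4075831270 + 303975 = 1668046174763249/4075831270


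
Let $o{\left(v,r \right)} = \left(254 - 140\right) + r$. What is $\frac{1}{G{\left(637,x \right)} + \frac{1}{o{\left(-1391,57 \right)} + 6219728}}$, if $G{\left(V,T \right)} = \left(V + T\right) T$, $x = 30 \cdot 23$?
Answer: $\frac{6219899}{5695126121371} \approx 1.0921 \cdot 10^{-6}$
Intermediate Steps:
$x = 690$
$G{\left(V,T \right)} = T \left(T + V\right)$ ($G{\left(V,T \right)} = \left(T + V\right) T = T \left(T + V\right)$)
$o{\left(v,r \right)} = 114 + r$
$\frac{1}{G{\left(637,x \right)} + \frac{1}{o{\left(-1391,57 \right)} + 6219728}} = \frac{1}{690 \left(690 + 637\right) + \frac{1}{\left(114 + 57\right) + 6219728}} = \frac{1}{690 \cdot 1327 + \frac{1}{171 + 6219728}} = \frac{1}{915630 + \frac{1}{6219899}} = \frac{1}{\frac{5695126121371}{6219899}} = \frac{6219899}{5695126121371}$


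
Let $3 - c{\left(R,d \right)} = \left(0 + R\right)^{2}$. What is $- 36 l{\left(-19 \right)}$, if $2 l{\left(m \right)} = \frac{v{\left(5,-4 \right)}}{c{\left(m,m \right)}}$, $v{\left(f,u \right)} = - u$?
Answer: $\frac{36}{179} \approx 0.20112$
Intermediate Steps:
$c{\left(R,d \right)} = 3 - R^{2}$ ($c{\left(R,d \right)} = 3 - \left(0 + R\right)^{2} = 3 - R^{2}$)
$l{\left(m \right)} = \frac{2}{3 - m^{2}}$ ($l{\left(m \right)} = \frac{\left(-1\right) \left(-4\right) \frac{1}{3 - m^{2}}}{2} = \frac{4 \frac{1}{3 - m^{2}}}{2} = \frac{2}{3 - m^{2}}$)
$- 36 l{\left(-19 \right)} = - 36 \left(- \frac{2}{-3 + \left(-19\right)^{2}}\right) = - 36 \left(- \frac{2}{-3 + 361}\right) = - 36 \left(- \frac{2}{358}\right) = - 36 \left(\left(-2\right) \frac{1}{358}\right) = \left(-36\right) \left(- \frac{1}{179}\right) = \frac{36}{179}$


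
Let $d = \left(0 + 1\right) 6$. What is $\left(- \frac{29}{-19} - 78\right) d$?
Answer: $- \frac{8718}{19} \approx -458.84$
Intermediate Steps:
$d = 6$ ($d = 1 \cdot 6 = 6$)
$\left(- \frac{29}{-19} - 78\right) d = \left(- \frac{29}{-19} - 78\right) 6 = \left(\left(-29\right) \left(- \frac{1}{19}\right) - 78\right) 6 = \left(\frac{29}{19} - 78\right) 6 = \left(- \frac{1453}{19}\right) 6 = - \frac{8718}{19}$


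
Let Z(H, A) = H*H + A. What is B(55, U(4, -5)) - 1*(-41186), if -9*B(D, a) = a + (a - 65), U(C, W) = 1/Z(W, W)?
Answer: 3707389/90 ≈ 41193.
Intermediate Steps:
Z(H, A) = A + H² (Z(H, A) = H² + A = A + H²)
U(C, W) = 1/(W + W²)
B(D, a) = 65/9 - 2*a/9 (B(D, a) = -(a + (a - 65))/9 = -(a + (-65 + a))/9 = -(-65 + 2*a)/9 = 65/9 - 2*a/9)
B(55, U(4, -5)) - 1*(-41186) = (65/9 - 2/(9*(-5)*(1 - 5))) - 1*(-41186) = (65/9 - (-2)/(45*(-4))) + 41186 = (65/9 - (-2)*(-1)/(45*4)) + 41186 = (65/9 - 2/9*1/20) + 41186 = (65/9 - 1/90) + 41186 = 649/90 + 41186 = 3707389/90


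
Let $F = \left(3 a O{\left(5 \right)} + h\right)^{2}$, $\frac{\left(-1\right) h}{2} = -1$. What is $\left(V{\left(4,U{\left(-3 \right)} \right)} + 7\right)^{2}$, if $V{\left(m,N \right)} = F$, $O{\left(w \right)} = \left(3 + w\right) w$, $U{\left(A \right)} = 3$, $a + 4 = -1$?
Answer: $127885627321$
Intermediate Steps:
$a = -5$ ($a = -4 - 1 = -5$)
$O{\left(w \right)} = w \left(3 + w\right)$
$h = 2$ ($h = \left(-2\right) \left(-1\right) = 2$)
$F = 357604$ ($F = \left(3 \left(-5\right) 5 \left(3 + 5\right) + 2\right)^{2} = \left(- 15 \cdot 5 \cdot 8 + 2\right)^{2} = \left(\left(-15\right) 40 + 2\right)^{2} = \left(-600 + 2\right)^{2} = \left(-598\right)^{2} = 357604$)
$V{\left(m,N \right)} = 357604$
$\left(V{\left(4,U{\left(-3 \right)} \right)} + 7\right)^{2} = \left(357604 + 7\right)^{2} = 357611^{2} = 127885627321$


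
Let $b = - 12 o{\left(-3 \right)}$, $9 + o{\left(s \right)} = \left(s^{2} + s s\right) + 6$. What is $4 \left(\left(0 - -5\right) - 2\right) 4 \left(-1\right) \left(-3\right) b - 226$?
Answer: $-26146$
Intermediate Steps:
$o{\left(s \right)} = -3 + 2 s^{2}$ ($o{\left(s \right)} = -9 + \left(\left(s^{2} + s s\right) + 6\right) = -9 + \left(\left(s^{2} + s^{2}\right) + 6\right) = -9 + \left(2 s^{2} + 6\right) = -9 + \left(6 + 2 s^{2}\right) = -3 + 2 s^{2}$)
$b = -180$ ($b = - 12 \left(-3 + 2 \left(-3\right)^{2}\right) = - 12 \left(-3 + 2 \cdot 9\right) = - 12 \left(-3 + 18\right) = \left(-12\right) 15 = -180$)
$4 \left(\left(0 - -5\right) - 2\right) 4 \left(-1\right) \left(-3\right) b - 226 = 4 \left(\left(0 - -5\right) - 2\right) 4 \left(-1\right) \left(-3\right) \left(-180\right) - 226 = 4 \left(\left(0 + 5\right) - 2\right) 4 \left(-1\right) \left(-3\right) \left(-180\right) - 226 = 4 \left(5 - 2\right) 4 \left(-1\right) \left(-3\right) \left(-180\right) - 226 = 4 \cdot 3 \cdot 4 \left(-1\right) \left(-3\right) \left(-180\right) - 226 = 4 \cdot 12 \left(-1\right) \left(-3\right) \left(-180\right) - 226 = 4 \left(-12\right) \left(-3\right) \left(-180\right) - 226 = \left(-48\right) \left(-3\right) \left(-180\right) - 226 = 144 \left(-180\right) - 226 = -25920 - 226 = -26146$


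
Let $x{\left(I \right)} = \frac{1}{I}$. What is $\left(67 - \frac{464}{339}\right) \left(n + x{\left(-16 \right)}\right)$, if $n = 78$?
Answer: $\frac{27744503}{5424} \approx 5115.1$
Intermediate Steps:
$\left(67 - \frac{464}{339}\right) \left(n + x{\left(-16 \right)}\right) = \left(67 - \frac{464}{339}\right) \left(78 + \frac{1}{-16}\right) = \left(67 - \frac{464}{339}\right) \left(78 - \frac{1}{16}\right) = \left(67 - \frac{464}{339}\right) \frac{1247}{16} = \frac{22249}{339} \cdot \frac{1247}{16} = \frac{27744503}{5424}$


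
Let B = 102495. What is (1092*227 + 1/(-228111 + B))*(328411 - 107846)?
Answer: 6867996320506795/125616 ≈ 5.4675e+10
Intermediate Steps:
(1092*227 + 1/(-228111 + B))*(328411 - 107846) = (1092*227 + 1/(-228111 + 102495))*(328411 - 107846) = (247884 + 1/(-125616))*220565 = (247884 - 1/125616)*220565 = (31138196543/125616)*220565 = 6867996320506795/125616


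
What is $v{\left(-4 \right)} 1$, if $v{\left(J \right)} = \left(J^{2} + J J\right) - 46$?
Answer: $-14$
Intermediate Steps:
$v{\left(J \right)} = -46 + 2 J^{2}$ ($v{\left(J \right)} = \left(J^{2} + J^{2}\right) - 46 = 2 J^{2} - 46 = -46 + 2 J^{2}$)
$v{\left(-4 \right)} 1 = \left(-46 + 2 \left(-4\right)^{2}\right) 1 = \left(-46 + 2 \cdot 16\right) 1 = \left(-46 + 32\right) 1 = \left(-14\right) 1 = -14$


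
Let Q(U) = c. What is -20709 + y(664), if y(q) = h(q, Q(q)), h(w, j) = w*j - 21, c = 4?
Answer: -18074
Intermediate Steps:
Q(U) = 4
h(w, j) = -21 + j*w (h(w, j) = j*w - 21 = -21 + j*w)
y(q) = -21 + 4*q
-20709 + y(664) = -20709 + (-21 + 4*664) = -20709 + (-21 + 2656) = -20709 + 2635 = -18074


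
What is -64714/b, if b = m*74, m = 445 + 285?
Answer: -32357/27010 ≈ -1.1980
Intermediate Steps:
m = 730
b = 54020 (b = 730*74 = 54020)
-64714/b = -64714/54020 = -64714*1/54020 = -32357/27010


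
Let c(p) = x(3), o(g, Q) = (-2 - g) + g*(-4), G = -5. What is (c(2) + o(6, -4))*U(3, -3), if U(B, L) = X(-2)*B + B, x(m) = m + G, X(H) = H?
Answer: 102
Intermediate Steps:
o(g, Q) = -2 - 5*g (o(g, Q) = (-2 - g) - 4*g = -2 - 5*g)
x(m) = -5 + m (x(m) = m - 5 = -5 + m)
c(p) = -2 (c(p) = -5 + 3 = -2)
U(B, L) = -B (U(B, L) = -2*B + B = -B)
(c(2) + o(6, -4))*U(3, -3) = (-2 + (-2 - 5*6))*(-1*3) = (-2 + (-2 - 30))*(-3) = (-2 - 32)*(-3) = -34*(-3) = 102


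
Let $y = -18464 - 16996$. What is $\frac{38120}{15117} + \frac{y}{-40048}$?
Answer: $\frac{515669645}{151351404} \approx 3.4071$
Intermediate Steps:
$y = -35460$
$\frac{38120}{15117} + \frac{y}{-40048} = \frac{38120}{15117} - \frac{35460}{-40048} = 38120 \cdot \frac{1}{15117} - - \frac{8865}{10012} = \frac{38120}{15117} + \frac{8865}{10012} = \frac{515669645}{151351404}$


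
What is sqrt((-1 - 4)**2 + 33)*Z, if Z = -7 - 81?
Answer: -88*sqrt(58) ≈ -670.19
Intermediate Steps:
Z = -88
sqrt((-1 - 4)**2 + 33)*Z = sqrt((-1 - 4)**2 + 33)*(-88) = sqrt((-5)**2 + 33)*(-88) = sqrt(25 + 33)*(-88) = sqrt(58)*(-88) = -88*sqrt(58)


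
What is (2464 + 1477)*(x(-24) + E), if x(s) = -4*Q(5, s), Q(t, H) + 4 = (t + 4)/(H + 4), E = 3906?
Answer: 77318479/5 ≈ 1.5464e+7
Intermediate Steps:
Q(t, H) = -4 + (4 + t)/(4 + H) (Q(t, H) = -4 + (t + 4)/(H + 4) = -4 + (4 + t)/(4 + H))
x(s) = -4*(-7 - 4*s)/(4 + s) (x(s) = -4*(-12 + 5 - 4*s)/(4 + s) = -4*(-7 - 4*s)/(4 + s))
(2464 + 1477)*(x(-24) + E) = (2464 + 1477)*(4*(7 + 4*(-24))/(4 - 24) + 3906) = 3941*(4*(7 - 96)/(-20) + 3906) = 3941*(4*(-1/20)*(-89) + 3906) = 3941*(89/5 + 3906) = 3941*(19619/5) = 77318479/5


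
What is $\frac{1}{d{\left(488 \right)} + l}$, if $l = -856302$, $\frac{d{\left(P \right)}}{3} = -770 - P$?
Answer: $- \frac{1}{860076} \approx -1.1627 \cdot 10^{-6}$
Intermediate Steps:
$d{\left(P \right)} = -2310 - 3 P$ ($d{\left(P \right)} = 3 \left(-770 - P\right) = -2310 - 3 P$)
$\frac{1}{d{\left(488 \right)} + l} = \frac{1}{\left(-2310 - 1464\right) - 856302} = \frac{1}{-3774 - 856302} = \frac{1}{-860076} = - \frac{1}{860076}$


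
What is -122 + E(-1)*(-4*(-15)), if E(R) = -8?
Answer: -602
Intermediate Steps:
-122 + E(-1)*(-4*(-15)) = -122 - (-32)*(-15) = -122 - 8*60 = -122 - 480 = -602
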